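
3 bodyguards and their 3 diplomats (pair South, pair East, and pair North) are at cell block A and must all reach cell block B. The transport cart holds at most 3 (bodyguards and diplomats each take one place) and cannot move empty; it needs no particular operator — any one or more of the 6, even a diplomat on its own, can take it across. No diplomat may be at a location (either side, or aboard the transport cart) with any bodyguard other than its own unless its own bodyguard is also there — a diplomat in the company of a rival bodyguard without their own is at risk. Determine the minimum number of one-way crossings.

Counting alone: each trip to cell block B takes at most 3 across and each return brings at least 1 back, so after t trips out (and t−1 returns) at most 3t − (t−1) of the 6 are across; that first reaches 6 at t = 3, so at least 5 crossings are needed.
The plan below uses exactly 5 crossings, so it is optimal:
1. bodyguard South and diplomat South cross → cell block B.
2. bodyguard South crosses ← cell block A.
3. bodyguard East, bodyguard North, and bodyguard South cross → cell block B.
4. diplomat South crosses ← cell block A.
5. diplomat East, diplomat North, and diplomat South cross → cell block B.

5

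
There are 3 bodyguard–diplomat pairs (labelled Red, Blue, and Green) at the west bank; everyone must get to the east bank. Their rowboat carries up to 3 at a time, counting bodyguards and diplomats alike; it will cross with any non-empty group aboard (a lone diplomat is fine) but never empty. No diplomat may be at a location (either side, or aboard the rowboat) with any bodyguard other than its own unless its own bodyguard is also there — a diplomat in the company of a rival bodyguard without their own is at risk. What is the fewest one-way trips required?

5

Counting alone: each trip to the east bank takes at most 3 across and each return brings at least 1 back, so after t trips out (and t−1 returns) at most 3t − (t−1) of the 6 are across; that first reaches 6 at t = 3, so at least 5 crossings are needed.
The plan below uses exactly 5 crossings, so it is optimal:
1. bodyguard Red and diplomat Red cross → the east bank.
2. bodyguard Red crosses ← the west bank.
3. bodyguard Blue, bodyguard Green, and bodyguard Red cross → the east bank.
4. diplomat Red crosses ← the west bank.
5. diplomat Blue, diplomat Green, and diplomat Red cross → the east bank.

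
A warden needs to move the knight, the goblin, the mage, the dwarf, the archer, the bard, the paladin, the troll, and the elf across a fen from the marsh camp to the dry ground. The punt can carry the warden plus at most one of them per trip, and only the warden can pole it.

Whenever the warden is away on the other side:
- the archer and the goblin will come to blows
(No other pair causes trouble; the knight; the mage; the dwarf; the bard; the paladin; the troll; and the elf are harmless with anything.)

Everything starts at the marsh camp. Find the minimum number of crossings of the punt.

17

Counting alone: the warden can take at most 1 across per trip to the dry ground, so moving all 9 needs at least 9 loaded trips out, with a return between consecutive ones — at least 17 crossings.
The plan below uses exactly 17 crossings, so it is optimal:
1. Warden goes to the dry ground with the goblin.  [the marsh camp: the archer, the bard, the dwarf, the elf, the knight, the mage, the paladin, the troll | the dry ground: the goblin]
2. Warden goes back to the marsh camp alone.  [the marsh camp: the archer, the bard, the dwarf, the elf, the knight, the mage, the paladin, the troll | the dry ground: the goblin]
3. Warden goes to the dry ground with the knight.  [the marsh camp: the archer, the bard, the dwarf, the elf, the mage, the paladin, the troll | the dry ground: the goblin, the knight]
4. Warden goes back to the marsh camp alone.  [the marsh camp: the archer, the bard, the dwarf, the elf, the mage, the paladin, the troll | the dry ground: the goblin, the knight]
5. Warden goes to the dry ground with the mage.  [the marsh camp: the archer, the bard, the dwarf, the elf, the paladin, the troll | the dry ground: the goblin, the knight, the mage]
6. Warden goes back to the marsh camp alone.  [the marsh camp: the archer, the bard, the dwarf, the elf, the paladin, the troll | the dry ground: the goblin, the knight, the mage]
7. Warden goes to the dry ground with the dwarf.  [the marsh camp: the archer, the bard, the elf, the paladin, the troll | the dry ground: the dwarf, the goblin, the knight, the mage]
8. Warden goes back to the marsh camp alone.  [the marsh camp: the archer, the bard, the elf, the paladin, the troll | the dry ground: the dwarf, the goblin, the knight, the mage]
9. Warden goes to the dry ground with the bard.  [the marsh camp: the archer, the elf, the paladin, the troll | the dry ground: the bard, the dwarf, the goblin, the knight, the mage]
10. Warden goes back to the marsh camp alone.  [the marsh camp: the archer, the elf, the paladin, the troll | the dry ground: the bard, the dwarf, the goblin, the knight, the mage]
11. Warden goes to the dry ground with the paladin.  [the marsh camp: the archer, the elf, the troll | the dry ground: the bard, the dwarf, the goblin, the knight, the mage, the paladin]
12. Warden goes back to the marsh camp alone.  [the marsh camp: the archer, the elf, the troll | the dry ground: the bard, the dwarf, the goblin, the knight, the mage, the paladin]
13. Warden goes to the dry ground with the troll.  [the marsh camp: the archer, the elf | the dry ground: the bard, the dwarf, the goblin, the knight, the mage, the paladin, the troll]
14. Warden goes back to the marsh camp alone.  [the marsh camp: the archer, the elf | the dry ground: the bard, the dwarf, the goblin, the knight, the mage, the paladin, the troll]
15. Warden goes to the dry ground with the elf.  [the marsh camp: the archer | the dry ground: the bard, the dwarf, the elf, the goblin, the knight, the mage, the paladin, the troll]
16. Warden goes back to the marsh camp alone.  [the marsh camp: the archer | the dry ground: the bard, the dwarf, the elf, the goblin, the knight, the mage, the paladin, the troll]
17. Warden goes to the dry ground with the archer.  [the marsh camp: — | the dry ground: the archer, the bard, the dwarf, the elf, the goblin, the knight, the mage, the paladin, the troll]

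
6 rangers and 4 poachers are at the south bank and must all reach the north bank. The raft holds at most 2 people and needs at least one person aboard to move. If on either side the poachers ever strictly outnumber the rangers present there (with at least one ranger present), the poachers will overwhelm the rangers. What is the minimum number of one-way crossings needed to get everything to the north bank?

Counting alone: each trip to the north bank takes at most 2 across and each return brings at least 1 back, so after t trips out (and t−1 returns) at most 2t − (t−1) of the 10 are across; that first reaches 10 at t = 9, so at least 17 crossings are needed.
The plan below uses exactly 17 crossings, so it is optimal:
1. 2 poachers → the north bank.  (the south bank: 6R 2P; the north bank: 0R 2P)
2. 1 poacher ← the south bank.  (the south bank: 6R 3P; the north bank: 0R 1P)
3. 2 poachers → the north bank.  (the south bank: 6R 1P; the north bank: 0R 3P)
4. 1 poacher ← the south bank.  (the south bank: 6R 2P; the north bank: 0R 2P)
5. 2 rangers → the north bank.  (the south bank: 4R 2P; the north bank: 2R 2P)
6. 1 poacher ← the south bank.  (the south bank: 4R 3P; the north bank: 2R 1P)
7. 1 ranger and 1 poacher → the north bank.  (the south bank: 3R 2P; the north bank: 3R 2P)
8. 1 poacher ← the south bank.  (the south bank: 3R 3P; the north bank: 3R 1P)
9. 2 poachers → the north bank.  (the south bank: 3R 1P; the north bank: 3R 3P)
10. 1 poacher ← the south bank.  (the south bank: 3R 2P; the north bank: 3R 2P)
11. 1 ranger and 1 poacher → the north bank.  (the south bank: 2R 1P; the north bank: 4R 3P)
12. 1 poacher ← the south bank.  (the south bank: 2R 2P; the north bank: 4R 2P)
13. 2 poachers → the north bank.  (the south bank: 2R 0P; the north bank: 4R 4P)
14. 1 poacher ← the south bank.  (the south bank: 2R 1P; the north bank: 4R 3P)
15. 1 ranger and 1 poacher → the north bank.  (the south bank: 1R 0P; the north bank: 5R 4P)
16. 1 poacher ← the south bank.  (the south bank: 1R 1P; the north bank: 5R 3P)
17. 1 ranger and 1 poacher → the north bank.  (the south bank: 0R 0P; the north bank: 6R 4P)

17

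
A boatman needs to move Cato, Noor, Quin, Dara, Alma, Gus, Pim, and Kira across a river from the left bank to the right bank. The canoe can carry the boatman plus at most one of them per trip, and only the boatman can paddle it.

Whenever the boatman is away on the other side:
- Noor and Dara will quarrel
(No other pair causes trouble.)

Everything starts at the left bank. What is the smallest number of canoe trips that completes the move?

15

Counting alone: the boatman can take at most 1 across per trip to the right bank, so moving all 8 needs at least 8 loaded trips out, with a return between consecutive ones — at least 15 crossings.
The plan below uses exactly 15 crossings, so it is optimal:
1. Boatman goes to the right bank with Noor.
2. Boatman goes back to the left bank alone.
3. Boatman goes to the right bank with Cato.
4. Boatman goes back to the left bank alone.
5. Boatman goes to the right bank with Quin.
6. Boatman goes back to the left bank alone.
7. Boatman goes to the right bank with Alma.
8. Boatman goes back to the left bank alone.
9. Boatman goes to the right bank with Gus.
10. Boatman goes back to the left bank alone.
11. Boatman goes to the right bank with Pim.
12. Boatman goes back to the left bank alone.
13. Boatman goes to the right bank with Kira.
14. Boatman goes back to the left bank alone.
15. Boatman goes to the right bank with Dara.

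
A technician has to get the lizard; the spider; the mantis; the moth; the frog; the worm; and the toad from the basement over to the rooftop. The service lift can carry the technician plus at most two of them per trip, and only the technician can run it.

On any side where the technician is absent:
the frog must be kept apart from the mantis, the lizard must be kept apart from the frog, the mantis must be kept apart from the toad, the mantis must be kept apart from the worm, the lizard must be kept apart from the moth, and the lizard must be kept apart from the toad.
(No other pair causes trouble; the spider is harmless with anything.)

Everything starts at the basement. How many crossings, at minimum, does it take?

Counting alone: the technician can take at most 2 across per trip to the rooftop, so moving all 7 needs at least 4 loaded trips out, with a return between consecutive ones — at least 7 crossings.
The safety rule pushes this higher. Following every safe sequence of crossings, the most of the 7 that can be at the rooftop as the service lift arrives there on crossing 7 is 6 — never all 7.
So no plan with fewer than 9 crossings exists, and this one achieves 9:
1. Technician goes to the rooftop with the lizard and the mantis.  [the basement: the frog, the moth, the spider, the toad, the worm | the rooftop: the lizard, the mantis]
2. Technician goes back to the basement alone.  [the basement: the frog, the moth, the spider, the toad, the worm | the rooftop: the lizard, the mantis]
3. Technician goes to the rooftop with the spider.  [the basement: the frog, the moth, the toad, the worm | the rooftop: the lizard, the mantis, the spider]
4. Technician goes back to the basement alone.  [the basement: the frog, the moth, the toad, the worm | the rooftop: the lizard, the mantis, the spider]
5. Technician goes to the rooftop with the frog and the moth.  [the basement: the toad, the worm | the rooftop: the frog, the lizard, the mantis, the moth, the spider]
6. Technician goes back to the basement with the lizard and the mantis.  [the basement: the lizard, the mantis, the toad, the worm | the rooftop: the frog, the moth, the spider]
7. Technician goes to the rooftop with the toad and the worm.  [the basement: the lizard, the mantis | the rooftop: the frog, the moth, the spider, the toad, the worm]
8. Technician goes back to the basement alone.  [the basement: the lizard, the mantis | the rooftop: the frog, the moth, the spider, the toad, the worm]
9. Technician goes to the rooftop with the lizard and the mantis.  [the basement: — | the rooftop: the frog, the lizard, the mantis, the moth, the spider, the toad, the worm]

9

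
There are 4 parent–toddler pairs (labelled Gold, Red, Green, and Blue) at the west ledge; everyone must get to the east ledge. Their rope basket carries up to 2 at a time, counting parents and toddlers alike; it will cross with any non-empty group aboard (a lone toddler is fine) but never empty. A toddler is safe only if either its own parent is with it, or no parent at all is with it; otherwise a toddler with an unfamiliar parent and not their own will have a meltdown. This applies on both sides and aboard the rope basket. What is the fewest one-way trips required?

impossible

Following every safe sequence of crossings from the start, the most of the 8 that can be at the east ledge as the rope basket arrives there on crossings 1, 3, 5 is 2, 3, 4 respectively; the best ever achieved is 4 of 8.
From crossing 7 on, no configuration arises that was not already reachable earlier: only 44 distinct safe configurations (who is on which side, and where the rope basket is) can ever be reached, none of them has everyone across, and every continuation just revisits them. So no valid plan exists.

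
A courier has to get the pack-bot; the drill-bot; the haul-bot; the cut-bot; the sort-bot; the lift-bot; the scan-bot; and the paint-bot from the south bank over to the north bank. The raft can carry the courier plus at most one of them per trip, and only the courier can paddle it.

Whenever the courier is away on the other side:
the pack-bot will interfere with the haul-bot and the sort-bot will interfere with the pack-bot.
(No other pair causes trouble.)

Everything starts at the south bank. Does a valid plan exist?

Yes

1. Courier goes to the north bank with the pack-bot.  [the south bank: the cut-bot, the drill-bot, the haul-bot, the lift-bot, the paint-bot, the scan-bot, the sort-bot | the north bank: the pack-bot]
2. Courier goes back to the south bank alone.  [the south bank: the cut-bot, the drill-bot, the haul-bot, the lift-bot, the paint-bot, the scan-bot, the sort-bot | the north bank: the pack-bot]
3. Courier goes to the north bank with the drill-bot.  [the south bank: the cut-bot, the haul-bot, the lift-bot, the paint-bot, the scan-bot, the sort-bot | the north bank: the drill-bot, the pack-bot]
4. Courier goes back to the south bank alone.  [the south bank: the cut-bot, the haul-bot, the lift-bot, the paint-bot, the scan-bot, the sort-bot | the north bank: the drill-bot, the pack-bot]
5. Courier goes to the north bank with the haul-bot.  [the south bank: the cut-bot, the lift-bot, the paint-bot, the scan-bot, the sort-bot | the north bank: the drill-bot, the haul-bot, the pack-bot]
6. Courier goes back to the south bank with the pack-bot.  [the south bank: the cut-bot, the lift-bot, the pack-bot, the paint-bot, the scan-bot, the sort-bot | the north bank: the drill-bot, the haul-bot]
7. Courier goes to the north bank with the sort-bot.  [the south bank: the cut-bot, the lift-bot, the pack-bot, the paint-bot, the scan-bot | the north bank: the drill-bot, the haul-bot, the sort-bot]
8. Courier goes back to the south bank alone.  [the south bank: the cut-bot, the lift-bot, the pack-bot, the paint-bot, the scan-bot | the north bank: the drill-bot, the haul-bot, the sort-bot]
9. Courier goes to the north bank with the cut-bot.  [the south bank: the lift-bot, the pack-bot, the paint-bot, the scan-bot | the north bank: the cut-bot, the drill-bot, the haul-bot, the sort-bot]
10. Courier goes back to the south bank alone.  [the south bank: the lift-bot, the pack-bot, the paint-bot, the scan-bot | the north bank: the cut-bot, the drill-bot, the haul-bot, the sort-bot]
11. Courier goes to the north bank with the lift-bot.  [the south bank: the pack-bot, the paint-bot, the scan-bot | the north bank: the cut-bot, the drill-bot, the haul-bot, the lift-bot, the sort-bot]
12. Courier goes back to the south bank alone.  [the south bank: the pack-bot, the paint-bot, the scan-bot | the north bank: the cut-bot, the drill-bot, the haul-bot, the lift-bot, the sort-bot]
13. Courier goes to the north bank with the scan-bot.  [the south bank: the pack-bot, the paint-bot | the north bank: the cut-bot, the drill-bot, the haul-bot, the lift-bot, the scan-bot, the sort-bot]
14. Courier goes back to the south bank alone.  [the south bank: the pack-bot, the paint-bot | the north bank: the cut-bot, the drill-bot, the haul-bot, the lift-bot, the scan-bot, the sort-bot]
15. Courier goes to the north bank with the paint-bot.  [the south bank: the pack-bot | the north bank: the cut-bot, the drill-bot, the haul-bot, the lift-bot, the paint-bot, the scan-bot, the sort-bot]
16. Courier goes back to the south bank alone.  [the south bank: the pack-bot | the north bank: the cut-bot, the drill-bot, the haul-bot, the lift-bot, the paint-bot, the scan-bot, the sort-bot]
17. Courier goes to the north bank with the pack-bot.  [the south bank: — | the north bank: the cut-bot, the drill-bot, the haul-bot, the lift-bot, the pack-bot, the paint-bot, the scan-bot, the sort-bot]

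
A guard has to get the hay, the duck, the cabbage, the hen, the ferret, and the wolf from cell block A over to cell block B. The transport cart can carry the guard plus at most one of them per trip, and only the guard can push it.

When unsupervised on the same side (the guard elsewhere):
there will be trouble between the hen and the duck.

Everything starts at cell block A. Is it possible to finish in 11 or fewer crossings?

Yes

Yes — this plan uses 11 crossings (≤ 11):
1. Guard goes to cell block B with the duck.
2. Guard goes back to cell block A alone.
3. Guard goes to cell block B with the hay.
4. Guard goes back to cell block A alone.
5. Guard goes to cell block B with the cabbage.
6. Guard goes back to cell block A alone.
7. Guard goes to cell block B with the ferret.
8. Guard goes back to cell block A alone.
9. Guard goes to cell block B with the wolf.
10. Guard goes back to cell block A alone.
11. Guard goes to cell block B with the hen.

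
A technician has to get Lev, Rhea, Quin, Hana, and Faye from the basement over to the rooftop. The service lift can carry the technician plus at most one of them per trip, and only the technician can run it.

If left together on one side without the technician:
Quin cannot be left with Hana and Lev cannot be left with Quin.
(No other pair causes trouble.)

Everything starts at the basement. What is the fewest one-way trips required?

Counting alone: the technician can take at most 1 across per trip to the rooftop, so moving all 5 needs at least 5 loaded trips out, with a return between consecutive ones — at least 9 crossings.
The safety rule pushes this higher. Following every safe sequence of crossings, the most of the 5 that can be at the rooftop as the service lift arrives there on crossing 9 is 4 — never all 5.
So no plan with fewer than 11 crossings exists, and this one achieves 11:
1. Technician goes to the rooftop with Quin.
2. Technician goes back to the basement alone.
3. Technician goes to the rooftop with Lev.
4. Technician goes back to the basement with Quin.
5. Technician goes to the rooftop with Hana.
6. Technician goes back to the basement alone.
7. Technician goes to the rooftop with Rhea.
8. Technician goes back to the basement alone.
9. Technician goes to the rooftop with Faye.
10. Technician goes back to the basement alone.
11. Technician goes to the rooftop with Quin.

11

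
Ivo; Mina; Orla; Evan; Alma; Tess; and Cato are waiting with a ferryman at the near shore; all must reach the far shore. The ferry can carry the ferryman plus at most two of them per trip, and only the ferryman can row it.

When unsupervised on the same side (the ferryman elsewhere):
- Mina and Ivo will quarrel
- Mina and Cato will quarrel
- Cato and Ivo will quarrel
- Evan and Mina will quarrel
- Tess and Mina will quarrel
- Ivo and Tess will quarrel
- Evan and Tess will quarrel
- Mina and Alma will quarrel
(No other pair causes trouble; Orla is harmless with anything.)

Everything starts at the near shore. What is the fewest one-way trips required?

impossible

Whatever the first load, the items left behind include a forbidden pair without the ferryman. No opening move is safe, so no plan exists.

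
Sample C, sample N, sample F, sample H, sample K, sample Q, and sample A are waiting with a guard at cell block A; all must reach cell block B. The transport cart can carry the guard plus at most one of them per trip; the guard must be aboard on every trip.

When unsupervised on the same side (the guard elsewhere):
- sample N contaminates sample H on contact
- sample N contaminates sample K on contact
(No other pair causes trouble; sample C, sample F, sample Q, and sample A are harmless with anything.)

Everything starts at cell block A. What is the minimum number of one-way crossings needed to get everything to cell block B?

15

Counting alone: the guard can take at most 1 across per trip to cell block B, so moving all 7 needs at least 7 loaded trips out, with a return between consecutive ones — at least 13 crossings.
The safety rule pushes this higher. Following every safe sequence of crossings, the most of the 7 that can be at cell block B as the transport cart arrives there on crossing 13 is 6 — never all 7.
So no plan with fewer than 15 crossings exists, and this one achieves 15:
1. Guard goes to cell block B with sample N.  [cell block A: sample A, sample C, sample F, sample H, sample K, sample Q | cell block B: sample N]
2. Guard goes back to cell block A alone.  [cell block A: sample A, sample C, sample F, sample H, sample K, sample Q | cell block B: sample N]
3. Guard goes to cell block B with sample C.  [cell block A: sample A, sample F, sample H, sample K, sample Q | cell block B: sample C, sample N]
4. Guard goes back to cell block A alone.  [cell block A: sample A, sample F, sample H, sample K, sample Q | cell block B: sample C, sample N]
5. Guard goes to cell block B with sample F.  [cell block A: sample A, sample H, sample K, sample Q | cell block B: sample C, sample F, sample N]
6. Guard goes back to cell block A alone.  [cell block A: sample A, sample H, sample K, sample Q | cell block B: sample C, sample F, sample N]
7. Guard goes to cell block B with sample H.  [cell block A: sample A, sample K, sample Q | cell block B: sample C, sample F, sample H, sample N]
8. Guard goes back to cell block A with sample N.  [cell block A: sample A, sample K, sample N, sample Q | cell block B: sample C, sample F, sample H]
9. Guard goes to cell block B with sample K.  [cell block A: sample A, sample N, sample Q | cell block B: sample C, sample F, sample H, sample K]
10. Guard goes back to cell block A alone.  [cell block A: sample A, sample N, sample Q | cell block B: sample C, sample F, sample H, sample K]
11. Guard goes to cell block B with sample Q.  [cell block A: sample A, sample N | cell block B: sample C, sample F, sample H, sample K, sample Q]
12. Guard goes back to cell block A alone.  [cell block A: sample A, sample N | cell block B: sample C, sample F, sample H, sample K, sample Q]
13. Guard goes to cell block B with sample A.  [cell block A: sample N | cell block B: sample A, sample C, sample F, sample H, sample K, sample Q]
14. Guard goes back to cell block A alone.  [cell block A: sample N | cell block B: sample A, sample C, sample F, sample H, sample K, sample Q]
15. Guard goes to cell block B with sample N.  [cell block A: — | cell block B: sample A, sample C, sample F, sample H, sample K, sample N, sample Q]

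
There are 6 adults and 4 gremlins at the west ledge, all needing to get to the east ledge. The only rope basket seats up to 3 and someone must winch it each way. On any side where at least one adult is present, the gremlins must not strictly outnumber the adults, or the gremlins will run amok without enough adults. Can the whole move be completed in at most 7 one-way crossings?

Counting alone: each trip to the east ledge takes at most 3 across and each return brings at least 1 back, so after t trips out (and t−1 returns) at most 3t − (t−1) of the 10 are across; that first reaches 10 at t = 5, so at least 9 crossings are needed.
Since 7 < 9, 7 crossings cannot be enough. (The shortest complete plan in fact takes 9:)
1. 2 gremlins → the east ledge.  (the west ledge: 6A 2G; the east ledge: 0A 2G)
2. 1 gremlin ← the west ledge.  (the west ledge: 6A 3G; the east ledge: 0A 1G)
3. 3 gremlins → the east ledge.  (the west ledge: 6A 0G; the east ledge: 0A 4G)
4. 1 gremlin ← the west ledge.  (the west ledge: 6A 1G; the east ledge: 0A 3G)
5. 3 adults → the east ledge.  (the west ledge: 3A 1G; the east ledge: 3A 3G)
6. 1 gremlin ← the west ledge.  (the west ledge: 3A 2G; the east ledge: 3A 2G)
7. 1 adult and 2 gremlins → the east ledge.  (the west ledge: 2A 0G; the east ledge: 4A 4G)
8. 1 gremlin ← the west ledge.  (the west ledge: 2A 1G; the east ledge: 4A 3G)
9. 2 adults and 1 gremlin → the east ledge.  (the west ledge: 0A 0G; the east ledge: 6A 4G)

No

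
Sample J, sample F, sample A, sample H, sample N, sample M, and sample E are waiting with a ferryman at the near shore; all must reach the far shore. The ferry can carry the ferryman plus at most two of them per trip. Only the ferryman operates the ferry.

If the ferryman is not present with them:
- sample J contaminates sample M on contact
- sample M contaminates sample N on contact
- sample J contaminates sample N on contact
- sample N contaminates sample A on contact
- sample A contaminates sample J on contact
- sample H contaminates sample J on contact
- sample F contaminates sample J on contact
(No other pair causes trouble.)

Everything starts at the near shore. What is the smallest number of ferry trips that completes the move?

11

Counting alone: the ferryman can take at most 2 across per trip to the far shore, so moving all 7 needs at least 4 loaded trips out, with a return between consecutive ones — at least 7 crossings.
The safety rule pushes this higher. Following every safe sequence of crossings, the most of the 7 that can be at the far shore as the ferry arrives there on crossings 7, 9 is 5, 6 respectively — never all 7.
So no plan with fewer than 11 crossings exists, and this one achieves 11:
1. Ferryman goes to the far shore with sample J and sample N.
2. Ferryman goes back to the near shore with sample J.
3. Ferryman goes to the far shore with sample F and sample J.
4. Ferryman goes back to the near shore with sample J.
5. Ferryman goes to the far shore with sample H and sample J.
6. Ferryman goes back to the near shore with sample J.
7. Ferryman goes to the far shore with sample E and sample J.
8. Ferryman goes back to the near shore with sample J.
9. Ferryman goes to the far shore with sample A and sample M.
10. Ferryman goes back to the near shore with sample N.
11. Ferryman goes to the far shore with sample J and sample N.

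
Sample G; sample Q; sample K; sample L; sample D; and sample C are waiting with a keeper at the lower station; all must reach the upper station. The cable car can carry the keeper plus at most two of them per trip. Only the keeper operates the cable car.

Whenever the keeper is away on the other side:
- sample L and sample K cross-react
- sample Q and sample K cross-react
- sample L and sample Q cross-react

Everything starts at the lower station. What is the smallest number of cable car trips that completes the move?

9

Counting alone: the keeper can take at most 2 across per trip to the upper station, so moving all 6 needs at least 3 loaded trips out, with a return between consecutive ones — at least 5 crossings.
The safety rule pushes this higher. Following every safe sequence of crossings, the most of the 6 that can be at the upper station as the cable car arrives there on crossings 5, 7 is 4, 5 respectively — never all 6.
So no plan with fewer than 9 crossings exists, and this one achieves 9:
1. Keeper goes to the upper station with sample K and sample Q.  [the lower station: sample C, sample D, sample G, sample L | the upper station: sample K, sample Q]
2. Keeper goes back to the lower station with sample Q.  [the lower station: sample C, sample D, sample G, sample L, sample Q | the upper station: sample K]
3. Keeper goes to the upper station with sample G and sample Q.  [the lower station: sample C, sample D, sample L | the upper station: sample G, sample K, sample Q]
4. Keeper goes back to the lower station with sample Q.  [the lower station: sample C, sample D, sample L, sample Q | the upper station: sample G, sample K]
5. Keeper goes to the upper station with sample D and sample Q.  [the lower station: sample C, sample L | the upper station: sample D, sample G, sample K, sample Q]
6. Keeper goes back to the lower station with sample Q.  [the lower station: sample C, sample L, sample Q | the upper station: sample D, sample G, sample K]
7. Keeper goes to the upper station with sample C and sample Q.  [the lower station: sample L | the upper station: sample C, sample D, sample G, sample K, sample Q]
8. Keeper goes back to the lower station with sample Q.  [the lower station: sample L, sample Q | the upper station: sample C, sample D, sample G, sample K]
9. Keeper goes to the upper station with sample L and sample Q.  [the lower station: — | the upper station: sample C, sample D, sample G, sample K, sample L, sample Q]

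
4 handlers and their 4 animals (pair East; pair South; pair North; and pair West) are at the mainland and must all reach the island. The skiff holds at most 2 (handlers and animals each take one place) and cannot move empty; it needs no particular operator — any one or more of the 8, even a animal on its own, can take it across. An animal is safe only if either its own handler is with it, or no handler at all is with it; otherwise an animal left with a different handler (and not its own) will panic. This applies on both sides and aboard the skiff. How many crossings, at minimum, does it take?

impossible

Following every safe sequence of crossings from the start, the most of the 8 that can be at the island as the skiff arrives there on crossings 1, 3, 5 is 2, 3, 4 respectively; the best ever achieved is 4 of 8.
From crossing 7 on, no configuration arises that was not already reachable earlier: only 44 distinct safe configurations (who is on which side, and where the skiff is) can ever be reached, none of them has everyone across, and every continuation just revisits them. So no valid plan exists.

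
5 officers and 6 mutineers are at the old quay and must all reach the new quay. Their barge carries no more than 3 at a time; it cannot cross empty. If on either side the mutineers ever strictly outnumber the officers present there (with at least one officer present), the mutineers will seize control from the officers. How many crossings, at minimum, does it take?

The mutineers already outnumber the officers at the old quay before anyone moves, so the starting position itself is disallowed.

impossible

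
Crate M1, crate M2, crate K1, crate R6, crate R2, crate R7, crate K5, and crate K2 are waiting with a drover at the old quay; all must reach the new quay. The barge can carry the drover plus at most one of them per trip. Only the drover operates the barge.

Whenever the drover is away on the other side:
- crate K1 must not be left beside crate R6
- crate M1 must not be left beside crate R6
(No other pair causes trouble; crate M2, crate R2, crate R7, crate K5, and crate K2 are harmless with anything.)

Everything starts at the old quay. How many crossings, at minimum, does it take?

17

Counting alone: the drover can take at most 1 across per trip to the new quay, so moving all 8 needs at least 8 loaded trips out, with a return between consecutive ones — at least 15 crossings.
The safety rule pushes this higher. Following every safe sequence of crossings, the most of the 8 that can be at the new quay as the barge arrives there on crossing 15 is 7 — never all 8.
So no plan with fewer than 17 crossings exists, and this one achieves 17:
1. Drover goes to the new quay with crate R6.  [the old quay: crate K1, crate K2, crate K5, crate M1, crate M2, crate R2, crate R7 | the new quay: crate R6]
2. Drover goes back to the old quay alone.  [the old quay: crate K1, crate K2, crate K5, crate M1, crate M2, crate R2, crate R7 | the new quay: crate R6]
3. Drover goes to the new quay with crate M1.  [the old quay: crate K1, crate K2, crate K5, crate M2, crate R2, crate R7 | the new quay: crate M1, crate R6]
4. Drover goes back to the old quay with crate R6.  [the old quay: crate K1, crate K2, crate K5, crate M2, crate R2, crate R6, crate R7 | the new quay: crate M1]
5. Drover goes to the new quay with crate K1.  [the old quay: crate K2, crate K5, crate M2, crate R2, crate R6, crate R7 | the new quay: crate K1, crate M1]
6. Drover goes back to the old quay alone.  [the old quay: crate K2, crate K5, crate M2, crate R2, crate R6, crate R7 | the new quay: crate K1, crate M1]
7. Drover goes to the new quay with crate M2.  [the old quay: crate K2, crate K5, crate R2, crate R6, crate R7 | the new quay: crate K1, crate M1, crate M2]
8. Drover goes back to the old quay alone.  [the old quay: crate K2, crate K5, crate R2, crate R6, crate R7 | the new quay: crate K1, crate M1, crate M2]
9. Drover goes to the new quay with crate R2.  [the old quay: crate K2, crate K5, crate R6, crate R7 | the new quay: crate K1, crate M1, crate M2, crate R2]
10. Drover goes back to the old quay alone.  [the old quay: crate K2, crate K5, crate R6, crate R7 | the new quay: crate K1, crate M1, crate M2, crate R2]
11. Drover goes to the new quay with crate R7.  [the old quay: crate K2, crate K5, crate R6 | the new quay: crate K1, crate M1, crate M2, crate R2, crate R7]
12. Drover goes back to the old quay alone.  [the old quay: crate K2, crate K5, crate R6 | the new quay: crate K1, crate M1, crate M2, crate R2, crate R7]
13. Drover goes to the new quay with crate K5.  [the old quay: crate K2, crate R6 | the new quay: crate K1, crate K5, crate M1, crate M2, crate R2, crate R7]
14. Drover goes back to the old quay alone.  [the old quay: crate K2, crate R6 | the new quay: crate K1, crate K5, crate M1, crate M2, crate R2, crate R7]
15. Drover goes to the new quay with crate K2.  [the old quay: crate R6 | the new quay: crate K1, crate K2, crate K5, crate M1, crate M2, crate R2, crate R7]
16. Drover goes back to the old quay alone.  [the old quay: crate R6 | the new quay: crate K1, crate K2, crate K5, crate M1, crate M2, crate R2, crate R7]
17. Drover goes to the new quay with crate R6.  [the old quay: — | the new quay: crate K1, crate K2, crate K5, crate M1, crate M2, crate R2, crate R6, crate R7]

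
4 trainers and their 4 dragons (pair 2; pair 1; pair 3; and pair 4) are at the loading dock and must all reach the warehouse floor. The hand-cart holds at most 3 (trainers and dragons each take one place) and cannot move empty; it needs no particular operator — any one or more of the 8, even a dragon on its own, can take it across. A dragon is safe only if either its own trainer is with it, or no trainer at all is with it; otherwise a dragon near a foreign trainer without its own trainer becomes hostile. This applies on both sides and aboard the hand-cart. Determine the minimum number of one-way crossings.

9

Counting alone: each trip to the warehouse floor takes at most 3 across and each return brings at least 1 back, so after t trips out (and t−1 returns) at most 3t − (t−1) of the 8 are across; that first reaches 8 at t = 4, so at least 7 crossings are needed.
The safety rule pushes this higher. Following every safe sequence of crossings, the most of the 8 that can be at the warehouse floor as the hand-cart arrives there on crossing 7 is 7 — never all 8.
So no plan with fewer than 9 crossings exists, and this one achieves 9:
1. dragon 2 and trainer 2 cross → the warehouse floor.
2. trainer 2 crosses ← the loading dock.
3. dragon 1, trainer 1, and trainer 2 cross → the warehouse floor.
4. dragon 2 and trainer 2 cross ← the loading dock.
5. trainer 2, trainer 3, and trainer 4 cross → the warehouse floor.
6. dragon 1 crosses ← the loading dock.
7. dragon 1 and dragon 2 cross → the warehouse floor.
8. dragon 2 crosses ← the loading dock.
9. dragon 2, dragon 3, and dragon 4 cross → the warehouse floor.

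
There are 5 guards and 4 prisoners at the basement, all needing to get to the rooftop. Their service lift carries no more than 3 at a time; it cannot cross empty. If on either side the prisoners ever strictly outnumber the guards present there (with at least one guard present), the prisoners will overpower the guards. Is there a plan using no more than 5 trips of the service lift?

No

Counting alone: each trip to the rooftop takes at most 3 across and each return brings at least 1 back, so after t trips out (and t−1 returns) at most 3t − (t−1) of the 9 are across; that first reaches 9 at t = 4, so at least 7 crossings are needed.
Since 5 < 7, 5 crossings cannot be enough. (The shortest complete plan in fact takes 7:)
1. 3 prisoners → the rooftop.  (the basement: 5G 1P; the rooftop: 0G 3P)
2. 1 prisoner ← the basement.  (the basement: 5G 2P; the rooftop: 0G 2P)
3. 3 guards → the rooftop.  (the basement: 2G 2P; the rooftop: 3G 2P)
4. 1 guard ← the basement.  (the basement: 3G 2P; the rooftop: 2G 2P)
5. 2 guards and 1 prisoner → the rooftop.  (the basement: 1G 1P; the rooftop: 4G 3P)
6. 1 guard ← the basement.  (the basement: 2G 1P; the rooftop: 3G 3P)
7. 2 guards and 1 prisoner → the rooftop.  (the basement: 0G 0P; the rooftop: 5G 4P)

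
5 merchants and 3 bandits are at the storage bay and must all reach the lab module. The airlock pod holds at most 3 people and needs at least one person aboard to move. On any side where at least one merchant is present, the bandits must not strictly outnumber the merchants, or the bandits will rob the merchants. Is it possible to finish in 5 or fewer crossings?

No

Counting alone: each trip to the lab module takes at most 3 across and each return brings at least 1 back, so after t trips out (and t−1 returns) at most 3t − (t−1) of the 8 are across; that first reaches 8 at t = 4, so at least 7 crossings are needed.
Since 5 < 7, 5 crossings cannot be enough. (The shortest complete plan in fact takes 7:)
1. 2 bandits → the lab module.  (the storage bay: 5M 1B; the lab module: 0M 2B)
2. 1 bandit ← the storage bay.  (the storage bay: 5M 2B; the lab module: 0M 1B)
3. 2 merchants and 1 bandit → the lab module.  (the storage bay: 3M 1B; the lab module: 2M 2B)
4. 1 bandit ← the storage bay.  (the storage bay: 3M 2B; the lab module: 2M 1B)
5. 1 merchant and 2 bandits → the lab module.  (the storage bay: 2M 0B; the lab module: 3M 3B)
6. 1 bandit ← the storage bay.  (the storage bay: 2M 1B; the lab module: 3M 2B)
7. 2 merchants and 1 bandit → the lab module.  (the storage bay: 0M 0B; the lab module: 5M 3B)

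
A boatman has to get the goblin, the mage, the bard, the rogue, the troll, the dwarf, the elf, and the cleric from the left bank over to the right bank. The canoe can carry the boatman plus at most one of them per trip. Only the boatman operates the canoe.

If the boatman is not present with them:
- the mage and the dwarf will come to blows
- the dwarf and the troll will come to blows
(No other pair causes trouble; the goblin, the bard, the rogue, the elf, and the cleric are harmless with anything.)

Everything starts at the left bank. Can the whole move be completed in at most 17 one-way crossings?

Yes — this plan uses 17 crossings (≤ 17):
1. Boatman goes to the right bank with the dwarf.  [the left bank: the bard, the cleric, the elf, the goblin, the mage, the rogue, the troll | the right bank: the dwarf]
2. Boatman goes back to the left bank alone.  [the left bank: the bard, the cleric, the elf, the goblin, the mage, the rogue, the troll | the right bank: the dwarf]
3. Boatman goes to the right bank with the goblin.  [the left bank: the bard, the cleric, the elf, the mage, the rogue, the troll | the right bank: the dwarf, the goblin]
4. Boatman goes back to the left bank alone.  [the left bank: the bard, the cleric, the elf, the mage, the rogue, the troll | the right bank: the dwarf, the goblin]
5. Boatman goes to the right bank with the mage.  [the left bank: the bard, the cleric, the elf, the rogue, the troll | the right bank: the dwarf, the goblin, the mage]
6. Boatman goes back to the left bank with the dwarf.  [the left bank: the bard, the cleric, the dwarf, the elf, the rogue, the troll | the right bank: the goblin, the mage]
7. Boatman goes to the right bank with the troll.  [the left bank: the bard, the cleric, the dwarf, the elf, the rogue | the right bank: the goblin, the mage, the troll]
8. Boatman goes back to the left bank alone.  [the left bank: the bard, the cleric, the dwarf, the elf, the rogue | the right bank: the goblin, the mage, the troll]
9. Boatman goes to the right bank with the bard.  [the left bank: the cleric, the dwarf, the elf, the rogue | the right bank: the bard, the goblin, the mage, the troll]
10. Boatman goes back to the left bank alone.  [the left bank: the cleric, the dwarf, the elf, the rogue | the right bank: the bard, the goblin, the mage, the troll]
11. Boatman goes to the right bank with the rogue.  [the left bank: the cleric, the dwarf, the elf | the right bank: the bard, the goblin, the mage, the rogue, the troll]
12. Boatman goes back to the left bank alone.  [the left bank: the cleric, the dwarf, the elf | the right bank: the bard, the goblin, the mage, the rogue, the troll]
13. Boatman goes to the right bank with the elf.  [the left bank: the cleric, the dwarf | the right bank: the bard, the elf, the goblin, the mage, the rogue, the troll]
14. Boatman goes back to the left bank alone.  [the left bank: the cleric, the dwarf | the right bank: the bard, the elf, the goblin, the mage, the rogue, the troll]
15. Boatman goes to the right bank with the cleric.  [the left bank: the dwarf | the right bank: the bard, the cleric, the elf, the goblin, the mage, the rogue, the troll]
16. Boatman goes back to the left bank alone.  [the left bank: the dwarf | the right bank: the bard, the cleric, the elf, the goblin, the mage, the rogue, the troll]
17. Boatman goes to the right bank with the dwarf.  [the left bank: — | the right bank: the bard, the cleric, the dwarf, the elf, the goblin, the mage, the rogue, the troll]

Yes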